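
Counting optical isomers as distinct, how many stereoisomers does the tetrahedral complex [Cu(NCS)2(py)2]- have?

1

In a tetrahedral complex all four positions are equivalent and every pair of ligands is adjacent — there is no cis/trans distinction.
Only one geometric arrangement is possible.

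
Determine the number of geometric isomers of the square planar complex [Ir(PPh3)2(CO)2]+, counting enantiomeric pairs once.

There are 2 geometric isomers: PPh3 cis; PPh3 trans.

2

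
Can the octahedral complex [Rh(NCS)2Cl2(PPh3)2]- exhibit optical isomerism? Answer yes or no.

yes

An octahedron has six vertices in three trans pairs; every non-trans pair is cis.
Working through the distinct placements yields 5 geometric isomers: NCS trans, Cl trans, PPh3 trans; NCS cis, Cl trans, PPh3 cis; NCS cis, Cl cis, PPh3 trans; NCS cis, Cl cis, PPh3 cis (chiral); NCS trans, Cl cis, PPh3 cis.
One of these lacks any improper symmetry element and so occurs as an enantiomeric pair, giving 5 + 1 = 6 stereoisomers in total.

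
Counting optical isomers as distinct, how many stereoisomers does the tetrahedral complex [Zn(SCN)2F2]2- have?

1

In a tetrahedral complex all four positions are equivalent and every pair of ligands is adjacent — there is no cis/trans distinction.
Only one geometric arrangement is possible.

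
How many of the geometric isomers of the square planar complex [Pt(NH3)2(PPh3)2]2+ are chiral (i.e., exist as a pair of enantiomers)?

0

In a square planar complex each vertex has one trans partner and two cis neighbours.
Working through the distinct placements yields 2 geometric isomers: NH3 cis; NH3 trans.
Each arrangement has an internal mirror plane or centre of symmetry, so none is chiral.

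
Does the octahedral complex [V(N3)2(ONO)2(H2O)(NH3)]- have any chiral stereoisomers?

yes

The six octahedral sites form three mutually perpendicular trans pairs.
Systematic placement gives 6 geometric isomers: N3 cis, ONO trans; N3 cis, ONO cis (3 arrangements, 2 chiral); N3 trans, ONO trans; N3 trans, ONO cis.
Of these, 2 lack any improper symmetry element and so occur as enantiomeric pairs, giving 6 + 2 = 8 stereoisomers in total.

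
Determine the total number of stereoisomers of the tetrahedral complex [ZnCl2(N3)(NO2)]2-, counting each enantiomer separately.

All four vertices of a tetrahedron are equivalent and mutually adjacent, so cis/trans isomerism cannot arise.
Only one geometric arrangement is possible.

1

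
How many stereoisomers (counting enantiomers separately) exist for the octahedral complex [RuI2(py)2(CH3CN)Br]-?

8

An octahedron has six vertices in three trans pairs; every non-trans pair is cis.
Working through the distinct placements yields 6 geometric isomers: I trans, py trans; I cis, py cis (3 arrangements, 2 chiral); I cis, py trans; I trans, py cis.
Of these, 2 lack any improper symmetry element and so occur as enantiomeric pairs, giving 6 + 2 = 8 stereoisomers in total.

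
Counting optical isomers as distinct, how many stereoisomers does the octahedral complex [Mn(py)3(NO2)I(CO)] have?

5

The six octahedral sites form three mutually perpendicular trans pairs.
Systematic placement gives 4 geometric isomers: py mer (3 arrangements); py fac (chiral).
One of these lacks any improper symmetry element and so occurs as an enantiomeric pair, giving 4 + 1 = 5 stereoisomers in total.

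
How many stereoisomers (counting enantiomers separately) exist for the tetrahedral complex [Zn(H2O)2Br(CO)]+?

Only one geometric arrangement is possible.

1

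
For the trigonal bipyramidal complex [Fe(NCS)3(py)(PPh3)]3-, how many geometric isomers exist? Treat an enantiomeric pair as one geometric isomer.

In a trigonal bipyramid the two axial positions differ from the three equatorial ones.
Systematic placement gives 4 geometric isomers: py equatorial, PPh3 equatorial; py equatorial, PPh3 axial; py axial, PPh3 equatorial; py axial, PPh3 axial.

4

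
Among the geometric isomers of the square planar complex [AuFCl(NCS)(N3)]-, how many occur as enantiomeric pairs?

In a square planar complex each vertex has one trans partner and two cis neighbours.
Working through the distinct placements yields 3 geometric isomers: (Cl/N3 trans, F/NCS trans); (Cl/NCS trans, F/N3 trans); (Cl/F trans, N3/NCS trans).
Each arrangement has an internal mirror plane or centre of symmetry, so none is chiral.

0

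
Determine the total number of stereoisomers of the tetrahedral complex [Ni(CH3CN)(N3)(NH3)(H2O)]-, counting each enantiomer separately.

All four vertices of a tetrahedron are equivalent and mutually adjacent, so cis/trans isomerism cannot arise.
Only one geometric arrangement is possible; it has no improper symmetry element, so it exists as a pair of enantiomers (2 stereoisomers).

2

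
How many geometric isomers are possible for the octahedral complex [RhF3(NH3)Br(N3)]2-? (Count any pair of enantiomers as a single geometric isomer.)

4

An octahedron has six vertices in three trans pairs; every non-trans pair is cis.
Systematic placement gives 4 geometric isomers: F mer (3 arrangements); F fac (chiral).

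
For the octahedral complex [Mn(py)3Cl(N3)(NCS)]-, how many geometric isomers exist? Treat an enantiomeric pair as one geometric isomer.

4

The six octahedral sites form three mutually perpendicular trans pairs.
There are 4 geometric isomers: py mer (3 arrangements); py fac (chiral).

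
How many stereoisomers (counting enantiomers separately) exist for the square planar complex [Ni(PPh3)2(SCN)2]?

2

Systematic placement gives 2 geometric isomers: PPh3 cis; PPh3 trans.
Each arrangement has an internal mirror plane or centre of symmetry, so none is chiral.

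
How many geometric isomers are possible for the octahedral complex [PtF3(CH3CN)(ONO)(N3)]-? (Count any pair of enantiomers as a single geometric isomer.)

An octahedron has six vertices in three trans pairs; every non-trans pair is cis.
The distinct arrangements are (4 in all): F mer (3 arrangements); F fac (chiral).

4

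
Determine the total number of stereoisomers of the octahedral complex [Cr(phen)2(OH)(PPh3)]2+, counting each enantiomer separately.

The six octahedral sites form three mutually perpendicular trans pairs.
Each phen is bidentate and must span two cis positions.
Working through the distinct placements yields 2 geometric isomers: OH and PPh3 mutually trans; OH and PPh3 mutually cis (chiral).
One of these lacks any improper symmetry element and so occurs as an enantiomeric pair, giving 2 + 1 = 3 stereoisomers in total.

3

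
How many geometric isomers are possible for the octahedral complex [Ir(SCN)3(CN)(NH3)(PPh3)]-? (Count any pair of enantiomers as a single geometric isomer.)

4

An octahedron has six vertices in three trans pairs; every non-trans pair is cis.
The distinct arrangements are (4 in all): SCN mer (3 arrangements); SCN fac (chiral).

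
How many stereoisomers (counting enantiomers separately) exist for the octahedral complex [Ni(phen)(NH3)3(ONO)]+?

Each phen is bidentate and must span two cis positions.
The distinct arrangements are (2 in all): NH3 mer; NH3 fac.
Each arrangement has an internal mirror plane or centre of symmetry, so none is chiral.

2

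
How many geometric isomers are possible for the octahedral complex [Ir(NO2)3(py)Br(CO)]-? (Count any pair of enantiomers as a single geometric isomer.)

4

Systematic placement gives 4 geometric isomers: NO2 mer (3 arrangements); NO2 fac (chiral).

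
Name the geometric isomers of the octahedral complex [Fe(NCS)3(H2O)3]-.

fac and mer

In an octahedral complex each vertex has one trans partner and four cis neighbours.
Working through the distinct placements yields 2 geometric isomers: NCS mer; NCS fac.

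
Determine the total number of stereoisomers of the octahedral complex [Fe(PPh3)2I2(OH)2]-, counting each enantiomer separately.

6

Working through the distinct placements yields 5 geometric isomers: PPh3 trans, I trans, OH trans; PPh3 cis, I trans, OH cis; PPh3 trans, I cis, OH cis; PPh3 cis, I cis, OH cis (chiral); PPh3 cis, I cis, OH trans.
One of these lacks any improper symmetry element and so occurs as an enantiomeric pair, giving 5 + 1 = 6 stereoisomers in total.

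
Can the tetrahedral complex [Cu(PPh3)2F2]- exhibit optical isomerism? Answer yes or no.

In a tetrahedral complex all four positions are equivalent and every pair of ligands is adjacent — there is no cis/trans distinction.
Only one geometric arrangement is possible.

no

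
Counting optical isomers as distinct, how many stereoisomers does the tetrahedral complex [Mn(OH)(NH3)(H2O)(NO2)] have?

All four vertices of a tetrahedron are equivalent and mutually adjacent, so cis/trans isomerism cannot arise.
Only one geometric arrangement is possible; it has no improper symmetry element, so it exists as a pair of enantiomers (2 stereoisomers).

2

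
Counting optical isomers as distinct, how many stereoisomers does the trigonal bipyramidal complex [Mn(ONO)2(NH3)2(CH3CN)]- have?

A trigonal bipyramid has two axial and three equatorial sites, which are chemically inequivalent.
Placing the ligands in turn and identifying arrangements related by rotation or reflection leaves 5 distinct geometric isomers.
One of these lacks any improper symmetry element and so occurs as an enantiomeric pair, giving 5 + 1 = 6 stereoisomers in total.

6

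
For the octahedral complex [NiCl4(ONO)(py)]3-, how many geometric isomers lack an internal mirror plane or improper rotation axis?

In an octahedral complex each vertex has one trans partner and four cis neighbours.
The distinct arrangements are (2 in all): ONO and py mutually trans; ONO and py mutually cis.
Each arrangement has an internal mirror plane or centre of symmetry, so none is chiral.

0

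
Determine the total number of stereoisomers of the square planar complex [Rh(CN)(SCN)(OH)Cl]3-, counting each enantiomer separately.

In a square planar complex each vertex has one trans partner and two cis neighbours.
Systematic placement gives 3 geometric isomers: (CN/OH trans, Cl/SCN trans); (CN/SCN trans, Cl/OH trans); (CN/Cl trans, OH/SCN trans).
Each arrangement has an internal mirror plane or centre of symmetry, so none is chiral.

3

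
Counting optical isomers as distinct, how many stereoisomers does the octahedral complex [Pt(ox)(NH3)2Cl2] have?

4

An octahedron has six vertices in three trans pairs; every non-trans pair is cis.
Each ox is bidentate and must span two cis positions.
The distinct arrangements are (3 in all): NH3 cis, Cl trans; NH3 cis, Cl cis (chiral); NH3 trans, Cl cis.
One of these lacks any improper symmetry element and so occurs as an enantiomeric pair, giving 3 + 1 = 4 stereoisomers in total.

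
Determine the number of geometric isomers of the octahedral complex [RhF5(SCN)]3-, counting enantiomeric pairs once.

1

The six octahedral sites form three mutually perpendicular trans pairs.
Only one geometric arrangement is possible.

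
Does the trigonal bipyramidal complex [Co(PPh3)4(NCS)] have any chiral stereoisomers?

no

In a trigonal bipyramid the two axial positions differ from the three equatorial ones.
Systematic placement gives 2 geometric isomers: NCS axial; NCS equatorial.
Each arrangement has an internal mirror plane or centre of symmetry, so none is chiral.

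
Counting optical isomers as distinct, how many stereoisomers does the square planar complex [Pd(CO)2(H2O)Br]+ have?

2

There are 2 geometric isomers: CO cis; CO trans.
Each arrangement has an internal mirror plane or centre of symmetry, so none is chiral.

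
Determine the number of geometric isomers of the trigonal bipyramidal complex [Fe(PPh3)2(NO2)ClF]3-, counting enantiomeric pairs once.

7

Systematic enumeration (placing each ligand type in turn and discarding arrangements equivalent by rotation or reflection) gives 7 geometric isomers.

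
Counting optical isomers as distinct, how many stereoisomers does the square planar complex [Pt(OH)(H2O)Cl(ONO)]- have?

In a square planar complex each vertex has one trans partner and two cis neighbours.
Working through the distinct placements yields 3 geometric isomers: (Cl/OH trans, H2O/ONO trans); (Cl/ONO trans, H2O/OH trans); (Cl/H2O trans, OH/ONO trans).
Each arrangement has an internal mirror plane or centre of symmetry, so none is chiral.

3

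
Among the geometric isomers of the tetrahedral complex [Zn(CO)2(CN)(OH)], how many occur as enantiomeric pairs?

0

In a tetrahedral complex all four positions are equivalent and every pair of ligands is adjacent — there is no cis/trans distinction.
Only one geometric arrangement is possible.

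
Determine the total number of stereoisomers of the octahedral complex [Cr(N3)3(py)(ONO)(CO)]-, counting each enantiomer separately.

5

An octahedron has six vertices in three trans pairs; every non-trans pair is cis.
The distinct arrangements are (4 in all): N3 mer (3 arrangements); N3 fac (chiral).
One of these lacks any improper symmetry element and so occurs as an enantiomeric pair, giving 4 + 1 = 5 stereoisomers in total.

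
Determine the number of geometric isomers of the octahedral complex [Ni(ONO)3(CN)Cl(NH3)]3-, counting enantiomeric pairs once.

In an octahedral complex each vertex has one trans partner and four cis neighbours.
The distinct arrangements are (4 in all): ONO mer (3 arrangements); ONO fac (chiral).

4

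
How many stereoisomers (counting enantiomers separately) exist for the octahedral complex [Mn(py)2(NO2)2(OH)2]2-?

6

The six octahedral sites form three mutually perpendicular trans pairs.
The distinct arrangements are (5 in all): py trans, NO2 trans, OH trans; py cis, NO2 trans, OH cis; py trans, NO2 cis, OH cis; py cis, NO2 cis, OH cis (chiral); py cis, NO2 cis, OH trans.
One of these lacks any improper symmetry element and so occurs as an enantiomeric pair, giving 5 + 1 = 6 stereoisomers in total.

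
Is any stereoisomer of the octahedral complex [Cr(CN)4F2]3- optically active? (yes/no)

In an octahedral complex each vertex has one trans partner and four cis neighbours.
Systematic placement gives 2 geometric isomers: F trans; F cis.
Each arrangement has an internal mirror plane or centre of symmetry, so none is chiral.

no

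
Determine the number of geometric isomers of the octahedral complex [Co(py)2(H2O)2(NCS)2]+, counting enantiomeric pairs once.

5

Working through the distinct placements yields 5 geometric isomers: py trans, H2O trans, NCS trans; py cis, H2O trans, NCS cis; py trans, H2O cis, NCS cis; py cis, H2O cis, NCS cis (chiral); py cis, H2O cis, NCS trans.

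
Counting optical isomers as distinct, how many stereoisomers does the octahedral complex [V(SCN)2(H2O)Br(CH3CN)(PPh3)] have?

An octahedron has six vertices in three trans pairs; every non-trans pair is cis.
Systematic enumeration (placing each ligand type in turn and discarding arrangements equivalent by rotation or reflection) gives 9 geometric isomers.
Of these, 6 lack any improper symmetry element and so occur as enantiomeric pairs, giving 9 + 6 = 15 stereoisomers in total.

15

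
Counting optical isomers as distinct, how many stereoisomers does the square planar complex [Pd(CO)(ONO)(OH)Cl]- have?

3

A square has two trans pairs of vertices; adjacent vertices are cis.
The distinct arrangements are (3 in all): (CO/OH trans, Cl/ONO trans); (CO/ONO trans, Cl/OH trans); (CO/Cl trans, OH/ONO trans).
Each arrangement has an internal mirror plane or centre of symmetry, so none is chiral.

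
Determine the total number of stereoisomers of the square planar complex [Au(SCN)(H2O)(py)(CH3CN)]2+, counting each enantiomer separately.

Systematic placement gives 3 geometric isomers: (CH3CN/SCN trans, H2O/py trans); (CH3CN/py trans, H2O/SCN trans); (CH3CN/H2O trans, SCN/py trans).
Each arrangement has an internal mirror plane or centre of symmetry, so none is chiral.

3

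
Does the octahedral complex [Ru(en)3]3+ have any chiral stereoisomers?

yes

Each en is bidentate and must span two cis positions.
Only one geometric arrangement is possible; it has no improper symmetry element, so it exists as a pair of enantiomers (2 stereoisomers).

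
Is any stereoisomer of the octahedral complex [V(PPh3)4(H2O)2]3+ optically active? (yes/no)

no

Systematic placement gives 2 geometric isomers: H2O trans; H2O cis.
Each arrangement has an internal mirror plane or centre of symmetry, so none is chiral.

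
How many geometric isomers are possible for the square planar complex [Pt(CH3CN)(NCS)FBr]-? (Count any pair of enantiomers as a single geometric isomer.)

3

A square has two trans pairs of vertices; adjacent vertices are cis.
There are 3 geometric isomers: (Br/F trans, CH3CN/NCS trans); (Br/NCS trans, CH3CN/F trans); (Br/CH3CN trans, F/NCS trans).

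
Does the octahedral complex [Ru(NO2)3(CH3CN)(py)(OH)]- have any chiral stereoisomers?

Systematic placement gives 4 geometric isomers: NO2 mer (3 arrangements); NO2 fac (chiral).
One of these lacks any improper symmetry element and so occurs as an enantiomeric pair, giving 4 + 1 = 5 stereoisomers in total.

yes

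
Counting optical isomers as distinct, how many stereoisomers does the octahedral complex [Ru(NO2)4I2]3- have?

2

An octahedron has six vertices in three trans pairs; every non-trans pair is cis.
Systematic placement gives 2 geometric isomers: I trans; I cis.
Each arrangement has an internal mirror plane or centre of symmetry, so none is chiral.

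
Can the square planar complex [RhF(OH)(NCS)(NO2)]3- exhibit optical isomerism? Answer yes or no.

There are 3 geometric isomers: (F/NO2 trans, NCS/OH trans); (F/OH trans, NCS/NO2 trans); (F/NCS trans, NO2/OH trans).
Each arrangement has an internal mirror plane or centre of symmetry, so none is chiral.

no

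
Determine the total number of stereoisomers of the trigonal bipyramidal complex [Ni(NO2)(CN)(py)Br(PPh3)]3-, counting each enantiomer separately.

Placing the ligands in turn and identifying arrangements related by rotation or reflection leaves 10 distinct geometric isomers.
Of these, 10 lack any improper symmetry element and so occur as enantiomeric pairs, giving 10 + 10 = 20 stereoisomers in total.

20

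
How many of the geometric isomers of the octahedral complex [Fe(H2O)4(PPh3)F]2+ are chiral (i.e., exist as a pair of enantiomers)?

0

The six octahedral sites form three mutually perpendicular trans pairs.
Systematic placement gives 2 geometric isomers: PPh3 and F mutually cis; PPh3 and F mutually trans.
Each arrangement has an internal mirror plane or centre of symmetry, so none is chiral.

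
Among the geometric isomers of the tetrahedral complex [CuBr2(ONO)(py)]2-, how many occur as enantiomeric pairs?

0

All four vertices of a tetrahedron are equivalent and mutually adjacent, so cis/trans isomerism cannot arise.
Only one geometric arrangement is possible.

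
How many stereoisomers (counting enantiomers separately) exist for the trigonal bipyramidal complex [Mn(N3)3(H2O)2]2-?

3

A trigonal bipyramid has two axial and three equatorial sites, which are chemically inequivalent.
Systematic placement gives 3 geometric isomers: H2O both axial; H2O one axial, one equatorial; H2O both equatorial.
Each arrangement has an internal mirror plane or centre of symmetry, so none is chiral.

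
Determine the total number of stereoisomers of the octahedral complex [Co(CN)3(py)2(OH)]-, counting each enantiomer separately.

The six octahedral sites form three mutually perpendicular trans pairs.
Systematic placement gives 3 geometric isomers: CN mer, py trans; CN mer, py cis; CN fac, py cis.
Each arrangement has an internal mirror plane or centre of symmetry, so none is chiral.

3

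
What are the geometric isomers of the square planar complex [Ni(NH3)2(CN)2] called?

cis and trans

A square has two trans pairs of vertices; adjacent vertices are cis.
The distinct arrangements are (2 in all): NH3 cis; NH3 trans.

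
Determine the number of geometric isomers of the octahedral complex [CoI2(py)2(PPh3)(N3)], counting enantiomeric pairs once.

In an octahedral complex each vertex has one trans partner and four cis neighbours.
The distinct arrangements are (6 in all): I trans, py trans; I trans, py cis; I cis, py trans; I cis, py cis (3 arrangements, 2 chiral).

6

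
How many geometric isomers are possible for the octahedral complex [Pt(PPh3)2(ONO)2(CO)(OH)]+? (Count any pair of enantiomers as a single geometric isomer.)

6

The six octahedral sites form three mutually perpendicular trans pairs.
Systematic placement gives 6 geometric isomers: PPh3 trans, ONO trans; PPh3 cis, ONO cis (3 arrangements, 2 chiral); PPh3 trans, ONO cis; PPh3 cis, ONO trans.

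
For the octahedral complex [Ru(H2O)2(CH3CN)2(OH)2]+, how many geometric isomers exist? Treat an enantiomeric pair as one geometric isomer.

5

In an octahedral complex each vertex has one trans partner and four cis neighbours.
Working through the distinct placements yields 5 geometric isomers: H2O trans, CH3CN trans, OH trans; H2O cis, CH3CN trans, OH cis; H2O cis, CH3CN cis, OH trans; H2O cis, CH3CN cis, OH cis (chiral); H2O trans, CH3CN cis, OH cis.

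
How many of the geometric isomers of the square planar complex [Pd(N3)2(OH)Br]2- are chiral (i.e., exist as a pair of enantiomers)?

0

The distinct arrangements are (2 in all): N3 cis; N3 trans.
Each arrangement has an internal mirror plane or centre of symmetry, so none is chiral.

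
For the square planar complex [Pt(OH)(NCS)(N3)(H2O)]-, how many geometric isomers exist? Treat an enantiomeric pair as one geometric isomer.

In a square planar complex each vertex has one trans partner and two cis neighbours.
There are 3 geometric isomers: (H2O/NCS trans, N3/OH trans); (H2O/OH trans, N3/NCS trans); (H2O/N3 trans, NCS/OH trans).

3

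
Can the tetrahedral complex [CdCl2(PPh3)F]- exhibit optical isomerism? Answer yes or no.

no

All four vertices of a tetrahedron are equivalent and mutually adjacent, so cis/trans isomerism cannot arise.
Only one geometric arrangement is possible.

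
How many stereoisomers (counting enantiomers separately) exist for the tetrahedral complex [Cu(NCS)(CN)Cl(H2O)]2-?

2

In a tetrahedral complex all four positions are equivalent and every pair of ligands is adjacent — there is no cis/trans distinction.
Only one geometric arrangement is possible; it has no improper symmetry element, so it exists as a pair of enantiomers (2 stereoisomers).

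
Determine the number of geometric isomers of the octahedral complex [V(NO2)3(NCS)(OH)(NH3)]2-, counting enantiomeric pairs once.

Working through the distinct placements yields 4 geometric isomers: NO2 mer (3 arrangements); NO2 fac (chiral).

4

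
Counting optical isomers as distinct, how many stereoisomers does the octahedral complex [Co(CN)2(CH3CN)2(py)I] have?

The six octahedral sites form three mutually perpendicular trans pairs.
There are 6 geometric isomers: CN trans, CH3CN trans; CN cis, CH3CN trans; CN cis, CH3CN cis (3 arrangements, 2 chiral); CN trans, CH3CN cis.
Of these, 2 lack any improper symmetry element and so occur as enantiomeric pairs, giving 6 + 2 = 8 stereoisomers in total.

8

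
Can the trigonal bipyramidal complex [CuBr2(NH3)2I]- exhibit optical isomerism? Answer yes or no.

yes

A trigonal bipyramid has two axial and three equatorial sites, which are chemically inequivalent.
Exhaustive case analysis gives 5 geometric isomers.
One of these lacks any improper symmetry element and so occurs as an enantiomeric pair, giving 5 + 1 = 6 stereoisomers in total.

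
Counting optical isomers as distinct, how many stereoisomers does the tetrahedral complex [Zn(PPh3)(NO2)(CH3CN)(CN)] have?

2

Only one geometric arrangement is possible; it has no improper symmetry element, so it exists as a pair of enantiomers (2 stereoisomers).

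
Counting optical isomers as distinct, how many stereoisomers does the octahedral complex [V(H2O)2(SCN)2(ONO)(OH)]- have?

8

There are 6 geometric isomers: H2O trans, SCN trans; H2O trans, SCN cis; H2O cis, SCN trans; H2O cis, SCN cis (3 arrangements, 2 chiral).
Of these, 2 lack any improper symmetry element and so occur as enantiomeric pairs, giving 6 + 2 = 8 stereoisomers in total.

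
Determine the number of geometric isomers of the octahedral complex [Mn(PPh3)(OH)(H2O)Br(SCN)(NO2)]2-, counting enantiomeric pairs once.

Placing the ligands in turn and identifying arrangements related by rotation or reflection leaves 15 distinct geometric isomers.

15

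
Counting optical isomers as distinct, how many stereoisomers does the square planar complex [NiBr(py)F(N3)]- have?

A square has two trans pairs of vertices; adjacent vertices are cis.
The distinct arrangements are (3 in all): (Br/N3 trans, F/py trans); (Br/py trans, F/N3 trans); (Br/F trans, N3/py trans).
Each arrangement has an internal mirror plane or centre of symmetry, so none is chiral.

3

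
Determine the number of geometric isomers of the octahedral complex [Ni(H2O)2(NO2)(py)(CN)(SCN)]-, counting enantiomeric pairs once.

9

An octahedron has six vertices in three trans pairs; every non-trans pair is cis.
Placing the ligands in turn and identifying arrangements related by rotation or reflection leaves 9 distinct geometric isomers.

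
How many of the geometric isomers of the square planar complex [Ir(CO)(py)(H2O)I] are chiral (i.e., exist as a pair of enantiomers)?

A square has two trans pairs of vertices; adjacent vertices are cis.
The distinct arrangements are (3 in all): (CO/I trans, H2O/py trans); (CO/py trans, H2O/I trans); (CO/H2O trans, I/py trans).
Each arrangement has an internal mirror plane or centre of symmetry, so none is chiral.

0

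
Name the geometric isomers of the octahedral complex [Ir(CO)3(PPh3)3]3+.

fac and mer

In an octahedral complex each vertex has one trans partner and four cis neighbours.
Systematic placement gives 2 geometric isomers: CO mer; CO fac.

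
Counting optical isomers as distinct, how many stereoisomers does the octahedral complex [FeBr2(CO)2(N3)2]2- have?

6

An octahedron has six vertices in three trans pairs; every non-trans pair is cis.
Working through the distinct placements yields 5 geometric isomers: Br trans, CO trans, N3 trans; Br trans, CO cis, N3 cis; Br cis, CO cis, N3 trans; Br cis, CO cis, N3 cis (chiral); Br cis, CO trans, N3 cis.
One of these lacks any improper symmetry element and so occurs as an enantiomeric pair, giving 5 + 1 = 6 stereoisomers in total.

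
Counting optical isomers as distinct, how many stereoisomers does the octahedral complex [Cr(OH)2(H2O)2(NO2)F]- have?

8

The six octahedral sites form three mutually perpendicular trans pairs.
Working through the distinct placements yields 6 geometric isomers: OH trans, H2O cis; OH cis, H2O cis (3 arrangements, 2 chiral); OH trans, H2O trans; OH cis, H2O trans.
Of these, 2 lack any improper symmetry element and so occur as enantiomeric pairs, giving 6 + 2 = 8 stereoisomers in total.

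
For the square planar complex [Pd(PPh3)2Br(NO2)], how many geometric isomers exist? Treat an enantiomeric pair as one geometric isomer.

A square has two trans pairs of vertices; adjacent vertices are cis.
The distinct arrangements are (2 in all): PPh3 cis; PPh3 trans.

2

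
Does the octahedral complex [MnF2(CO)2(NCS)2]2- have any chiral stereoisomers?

In an octahedral complex each vertex has one trans partner and four cis neighbours.
Working through the distinct placements yields 5 geometric isomers: F trans, CO trans, NCS trans; F cis, CO trans, NCS cis; F cis, CO cis, NCS trans; F cis, CO cis, NCS cis (chiral); F trans, CO cis, NCS cis.
One of these lacks any improper symmetry element and so occurs as an enantiomeric pair, giving 5 + 1 = 6 stereoisomers in total.

yes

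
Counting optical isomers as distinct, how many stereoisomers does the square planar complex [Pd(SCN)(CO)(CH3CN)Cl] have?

In a square planar complex each vertex has one trans partner and two cis neighbours.
Systematic placement gives 3 geometric isomers: (CH3CN/Cl trans, CO/SCN trans); (CH3CN/SCN trans, CO/Cl trans); (CH3CN/CO trans, Cl/SCN trans).
Each arrangement has an internal mirror plane or centre of symmetry, so none is chiral.

3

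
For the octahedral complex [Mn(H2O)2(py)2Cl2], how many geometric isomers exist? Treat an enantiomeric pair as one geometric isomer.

5

Working through the distinct placements yields 5 geometric isomers: H2O trans, py trans, Cl trans; H2O cis, py cis, Cl trans; H2O cis, py trans, Cl cis; H2O cis, py cis, Cl cis (chiral); H2O trans, py cis, Cl cis.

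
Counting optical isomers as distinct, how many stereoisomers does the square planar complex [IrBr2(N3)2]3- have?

The distinct arrangements are (2 in all): Br cis; Br trans.
Each arrangement has an internal mirror plane or centre of symmetry, so none is chiral.

2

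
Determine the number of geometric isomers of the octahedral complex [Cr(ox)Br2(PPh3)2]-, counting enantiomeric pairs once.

An octahedron has six vertices in three trans pairs; every non-trans pair is cis.
Each ox is bidentate and must span two cis positions.
There are 3 geometric isomers: Br trans, PPh3 cis; Br cis, PPh3 cis (chiral); Br cis, PPh3 trans.

3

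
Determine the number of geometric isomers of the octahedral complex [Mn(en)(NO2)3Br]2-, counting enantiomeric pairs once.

The six octahedral sites form three mutually perpendicular trans pairs.
Each en is bidentate and must span two cis positions.
Working through the distinct placements yields 2 geometric isomers: NO2 fac; NO2 mer.

2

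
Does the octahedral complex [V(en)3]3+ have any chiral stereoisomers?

The six octahedral sites form three mutually perpendicular trans pairs.
Each en is bidentate and must span two cis positions.
Only one geometric arrangement is possible; it has no improper symmetry element, so it exists as a pair of enantiomers (2 stereoisomers).

yes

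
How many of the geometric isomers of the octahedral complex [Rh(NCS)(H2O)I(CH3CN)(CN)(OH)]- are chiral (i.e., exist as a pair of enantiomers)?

15

In an octahedral complex each vertex has one trans partner and four cis neighbours.
Systematic enumeration (placing each ligand type in turn and discarding arrangements equivalent by rotation or reflection) gives 15 geometric isomers.
Of these, 15 lack any improper symmetry element and so occur as enantiomeric pairs, giving 15 + 15 = 30 stereoisomers in total.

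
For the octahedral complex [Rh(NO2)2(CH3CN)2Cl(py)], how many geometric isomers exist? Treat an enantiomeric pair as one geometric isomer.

In an octahedral complex each vertex has one trans partner and four cis neighbours.
Systematic placement gives 6 geometric isomers: NO2 cis, CH3CN trans; NO2 trans, CH3CN trans; NO2 cis, CH3CN cis (3 arrangements, 2 chiral); NO2 trans, CH3CN cis.

6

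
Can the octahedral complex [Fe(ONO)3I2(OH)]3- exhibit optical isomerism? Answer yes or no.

no

The six octahedral sites form three mutually perpendicular trans pairs.
There are 3 geometric isomers: ONO mer, I trans; ONO mer, I cis; ONO fac, I cis.
Each arrangement has an internal mirror plane or centre of symmetry, so none is chiral.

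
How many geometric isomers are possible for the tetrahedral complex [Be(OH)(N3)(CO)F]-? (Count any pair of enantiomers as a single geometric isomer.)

Only one geometric arrangement is possible; it has no improper symmetry element, so it exists as a pair of enantiomers (2 stereoisomers).

1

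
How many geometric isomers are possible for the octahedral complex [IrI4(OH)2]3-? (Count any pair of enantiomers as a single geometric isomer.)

2

The six octahedral sites form three mutually perpendicular trans pairs.
There are 2 geometric isomers: OH trans; OH cis.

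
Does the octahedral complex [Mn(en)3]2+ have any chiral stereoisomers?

In an octahedral complex each vertex has one trans partner and four cis neighbours.
Each en is bidentate and must span two cis positions.
Only one geometric arrangement is possible; it has no improper symmetry element, so it exists as a pair of enantiomers (2 stereoisomers).

yes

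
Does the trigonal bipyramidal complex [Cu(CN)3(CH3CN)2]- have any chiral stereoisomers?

A trigonal bipyramid has two axial and three equatorial sites, which are chemically inequivalent.
There are 3 geometric isomers: CH3CN both axial; CH3CN one axial, one equatorial; CH3CN both equatorial.
Each arrangement has an internal mirror plane or centre of symmetry, so none is chiral.

no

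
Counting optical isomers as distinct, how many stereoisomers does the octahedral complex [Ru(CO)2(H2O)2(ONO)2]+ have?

The six octahedral sites form three mutually perpendicular trans pairs.
Systematic placement gives 5 geometric isomers: CO trans, H2O trans, ONO trans; CO trans, H2O cis, ONO cis; CO cis, H2O cis, ONO trans; CO cis, H2O cis, ONO cis (chiral); CO cis, H2O trans, ONO cis.
One of these lacks any improper symmetry element and so occurs as an enantiomeric pair, giving 5 + 1 = 6 stereoisomers in total.

6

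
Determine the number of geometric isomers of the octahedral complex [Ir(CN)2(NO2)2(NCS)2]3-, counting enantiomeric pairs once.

5

The six octahedral sites form three mutually perpendicular trans pairs.
The distinct arrangements are (5 in all): CN trans, NO2 trans, NCS trans; CN trans, NO2 cis, NCS cis; CN cis, NO2 trans, NCS cis; CN cis, NO2 cis, NCS cis (chiral); CN cis, NO2 cis, NCS trans.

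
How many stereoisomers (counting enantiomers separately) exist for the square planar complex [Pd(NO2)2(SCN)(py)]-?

2

In a square planar complex each vertex has one trans partner and two cis neighbours.
Working through the distinct placements yields 2 geometric isomers: NO2 cis; NO2 trans.
Each arrangement has an internal mirror plane or centre of symmetry, so none is chiral.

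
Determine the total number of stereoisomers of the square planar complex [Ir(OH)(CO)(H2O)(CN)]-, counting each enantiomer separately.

3

The distinct arrangements are (3 in all): (CN/H2O trans, CO/OH trans); (CN/OH trans, CO/H2O trans); (CN/CO trans, H2O/OH trans).
Each arrangement has an internal mirror plane or centre of symmetry, so none is chiral.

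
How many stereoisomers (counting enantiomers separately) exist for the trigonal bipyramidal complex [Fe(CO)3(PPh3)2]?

3

In a trigonal bipyramid the two axial positions differ from the three equatorial ones.
Systematic placement gives 3 geometric isomers: PPh3 both equatorial; PPh3 one axial, one equatorial; PPh3 both axial.
Each arrangement has an internal mirror plane or centre of symmetry, so none is chiral.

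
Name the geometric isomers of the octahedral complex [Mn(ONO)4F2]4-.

cis and trans

An octahedron has six vertices in three trans pairs; every non-trans pair is cis.
The distinct arrangements are (2 in all): F trans; F cis.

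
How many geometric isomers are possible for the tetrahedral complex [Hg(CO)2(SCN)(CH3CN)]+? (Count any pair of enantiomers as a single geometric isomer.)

1

Only one geometric arrangement is possible.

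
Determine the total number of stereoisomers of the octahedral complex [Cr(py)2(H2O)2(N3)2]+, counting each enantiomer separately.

Systematic placement gives 5 geometric isomers: py trans, H2O trans, N3 trans; py cis, H2O trans, N3 cis; py trans, H2O cis, N3 cis; py cis, H2O cis, N3 cis (chiral); py cis, H2O cis, N3 trans.
One of these lacks any improper symmetry element and so occurs as an enantiomeric pair, giving 5 + 1 = 6 stereoisomers in total.

6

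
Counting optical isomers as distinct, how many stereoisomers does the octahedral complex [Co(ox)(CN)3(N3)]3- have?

Each ox is bidentate and must span two cis positions.
There are 2 geometric isomers: CN mer; CN fac.
Each arrangement has an internal mirror plane or centre of symmetry, so none is chiral.

2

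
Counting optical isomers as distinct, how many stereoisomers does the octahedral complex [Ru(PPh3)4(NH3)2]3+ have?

An octahedron has six vertices in three trans pairs; every non-trans pair is cis.
There are 2 geometric isomers: NH3 trans; NH3 cis.
Each arrangement has an internal mirror plane or centre of symmetry, so none is chiral.

2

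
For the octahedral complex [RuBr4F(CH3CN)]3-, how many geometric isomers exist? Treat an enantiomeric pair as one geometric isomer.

There are 2 geometric isomers: F and CH3CN mutually trans; F and CH3CN mutually cis.

2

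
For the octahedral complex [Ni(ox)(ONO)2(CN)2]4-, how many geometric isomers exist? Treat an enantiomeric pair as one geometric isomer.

3

In an octahedral complex each vertex has one trans partner and four cis neighbours.
Each ox is bidentate and must span two cis positions.
The distinct arrangements are (3 in all): ONO cis, CN trans; ONO cis, CN cis (chiral); ONO trans, CN cis.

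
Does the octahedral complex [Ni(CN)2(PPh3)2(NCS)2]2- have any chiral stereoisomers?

An octahedron has six vertices in three trans pairs; every non-trans pair is cis.
Systematic placement gives 5 geometric isomers: CN trans, PPh3 trans, NCS trans; CN trans, PPh3 cis, NCS cis; CN cis, PPh3 trans, NCS cis; CN cis, PPh3 cis, NCS cis (chiral); CN cis, PPh3 cis, NCS trans.
One of these lacks any improper symmetry element and so occurs as an enantiomeric pair, giving 5 + 1 = 6 stereoisomers in total.

yes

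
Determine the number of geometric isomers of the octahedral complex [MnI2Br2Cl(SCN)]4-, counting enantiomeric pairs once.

In an octahedral complex each vertex has one trans partner and four cis neighbours.
Systematic placement gives 6 geometric isomers: I cis, Br trans; I trans, Br trans; I cis, Br cis (3 arrangements, 2 chiral); I trans, Br cis.

6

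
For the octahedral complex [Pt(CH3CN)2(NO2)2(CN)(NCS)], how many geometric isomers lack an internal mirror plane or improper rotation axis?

An octahedron has six vertices in three trans pairs; every non-trans pair is cis.
Working through the distinct placements yields 6 geometric isomers: CH3CN trans, NO2 trans; CH3CN trans, NO2 cis; CH3CN cis, NO2 trans; CH3CN cis, NO2 cis (3 arrangements, 2 chiral).
Of these, 2 lack any improper symmetry element and so occur as enantiomeric pairs, giving 6 + 2 = 8 stereoisomers in total.

2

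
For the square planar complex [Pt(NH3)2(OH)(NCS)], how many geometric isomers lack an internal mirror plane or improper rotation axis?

0

In a square planar complex each vertex has one trans partner and two cis neighbours.
Working through the distinct placements yields 2 geometric isomers: NH3 cis; NH3 trans.
Each arrangement has an internal mirror plane or centre of symmetry, so none is chiral.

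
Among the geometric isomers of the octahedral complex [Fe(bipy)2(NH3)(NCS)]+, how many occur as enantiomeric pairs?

1

Each bipy is bidentate and must span two cis positions.
There are 2 geometric isomers: NH3 and NCS mutually trans; NH3 and NCS mutually cis (chiral).
One of these lacks any improper symmetry element and so occurs as an enantiomeric pair, giving 2 + 1 = 3 stereoisomers in total.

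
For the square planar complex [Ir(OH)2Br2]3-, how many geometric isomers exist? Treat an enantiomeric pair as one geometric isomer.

A square has two trans pairs of vertices; adjacent vertices are cis.
There are 2 geometric isomers: OH cis; OH trans.

2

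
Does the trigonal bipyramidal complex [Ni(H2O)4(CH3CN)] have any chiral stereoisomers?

In a trigonal bipyramid the two axial positions differ from the three equatorial ones.
Systematic placement gives 2 geometric isomers: CH3CN axial; CH3CN equatorial.
Each arrangement has an internal mirror plane or centre of symmetry, so none is chiral.

no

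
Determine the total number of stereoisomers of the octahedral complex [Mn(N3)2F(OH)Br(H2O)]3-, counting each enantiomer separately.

In an octahedral complex each vertex has one trans partner and four cis neighbours.
Placing the ligands in turn and identifying arrangements related by rotation or reflection leaves 9 distinct geometric isomers.
Of these, 6 lack any improper symmetry element and so occur as enantiomeric pairs, giving 9 + 6 = 15 stereoisomers in total.

15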